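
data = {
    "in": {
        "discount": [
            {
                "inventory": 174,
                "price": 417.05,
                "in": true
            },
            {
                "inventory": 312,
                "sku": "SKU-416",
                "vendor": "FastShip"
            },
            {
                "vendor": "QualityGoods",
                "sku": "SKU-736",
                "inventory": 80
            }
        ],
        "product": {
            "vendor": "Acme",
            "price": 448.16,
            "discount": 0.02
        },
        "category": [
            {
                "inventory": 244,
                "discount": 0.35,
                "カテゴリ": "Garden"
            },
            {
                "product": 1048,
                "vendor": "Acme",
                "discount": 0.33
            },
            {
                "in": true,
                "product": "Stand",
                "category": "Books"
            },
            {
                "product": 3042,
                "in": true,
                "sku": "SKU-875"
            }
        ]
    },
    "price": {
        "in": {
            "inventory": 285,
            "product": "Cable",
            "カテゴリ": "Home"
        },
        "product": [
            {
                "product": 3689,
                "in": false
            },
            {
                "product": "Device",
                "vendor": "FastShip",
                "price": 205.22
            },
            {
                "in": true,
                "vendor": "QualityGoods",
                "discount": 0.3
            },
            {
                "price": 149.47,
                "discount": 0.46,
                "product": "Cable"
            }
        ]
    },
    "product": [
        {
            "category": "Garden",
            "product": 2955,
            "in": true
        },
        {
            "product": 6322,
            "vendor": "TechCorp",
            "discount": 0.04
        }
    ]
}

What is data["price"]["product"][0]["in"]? False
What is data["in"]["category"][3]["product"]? 3042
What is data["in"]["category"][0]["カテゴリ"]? "Garden"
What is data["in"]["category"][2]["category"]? "Books"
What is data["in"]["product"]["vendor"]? "Acme"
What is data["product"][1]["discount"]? 0.04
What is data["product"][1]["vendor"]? "TechCorp"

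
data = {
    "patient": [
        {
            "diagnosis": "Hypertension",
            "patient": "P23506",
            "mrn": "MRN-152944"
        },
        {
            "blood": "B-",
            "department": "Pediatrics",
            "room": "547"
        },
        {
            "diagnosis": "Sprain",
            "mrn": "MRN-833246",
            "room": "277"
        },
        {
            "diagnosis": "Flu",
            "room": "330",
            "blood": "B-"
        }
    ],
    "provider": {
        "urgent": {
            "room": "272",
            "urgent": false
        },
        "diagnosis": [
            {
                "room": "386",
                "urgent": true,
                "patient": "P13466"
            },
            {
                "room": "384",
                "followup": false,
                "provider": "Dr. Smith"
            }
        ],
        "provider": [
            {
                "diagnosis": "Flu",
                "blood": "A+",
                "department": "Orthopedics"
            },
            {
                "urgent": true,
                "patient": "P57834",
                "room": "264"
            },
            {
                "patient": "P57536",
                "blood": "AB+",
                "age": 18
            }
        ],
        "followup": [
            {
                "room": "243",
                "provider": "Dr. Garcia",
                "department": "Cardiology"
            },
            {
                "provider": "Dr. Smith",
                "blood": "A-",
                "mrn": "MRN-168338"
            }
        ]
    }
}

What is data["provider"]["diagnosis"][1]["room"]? "384"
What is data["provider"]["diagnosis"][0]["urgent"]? True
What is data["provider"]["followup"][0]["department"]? "Cardiology"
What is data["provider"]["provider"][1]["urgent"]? True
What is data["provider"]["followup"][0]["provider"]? "Dr. Garcia"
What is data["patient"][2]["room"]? "277"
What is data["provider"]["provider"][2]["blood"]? "AB+"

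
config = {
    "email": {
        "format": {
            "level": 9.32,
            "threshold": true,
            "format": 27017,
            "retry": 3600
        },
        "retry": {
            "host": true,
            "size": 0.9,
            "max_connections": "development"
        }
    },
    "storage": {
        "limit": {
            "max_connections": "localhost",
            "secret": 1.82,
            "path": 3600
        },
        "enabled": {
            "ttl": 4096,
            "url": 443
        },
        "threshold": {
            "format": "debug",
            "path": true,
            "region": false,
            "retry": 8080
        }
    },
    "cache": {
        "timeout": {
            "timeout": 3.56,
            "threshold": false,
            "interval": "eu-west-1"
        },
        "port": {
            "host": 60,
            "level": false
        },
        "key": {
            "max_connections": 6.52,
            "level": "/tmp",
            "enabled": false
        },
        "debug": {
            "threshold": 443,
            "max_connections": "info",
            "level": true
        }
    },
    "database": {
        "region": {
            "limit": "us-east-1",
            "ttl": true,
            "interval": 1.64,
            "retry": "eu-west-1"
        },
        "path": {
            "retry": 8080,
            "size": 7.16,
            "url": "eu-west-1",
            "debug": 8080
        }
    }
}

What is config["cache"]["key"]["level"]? "/tmp"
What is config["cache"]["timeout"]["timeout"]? 3.56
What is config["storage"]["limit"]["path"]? 3600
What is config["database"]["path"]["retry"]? 8080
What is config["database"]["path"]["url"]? "eu-west-1"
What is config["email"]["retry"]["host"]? True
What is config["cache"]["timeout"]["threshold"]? False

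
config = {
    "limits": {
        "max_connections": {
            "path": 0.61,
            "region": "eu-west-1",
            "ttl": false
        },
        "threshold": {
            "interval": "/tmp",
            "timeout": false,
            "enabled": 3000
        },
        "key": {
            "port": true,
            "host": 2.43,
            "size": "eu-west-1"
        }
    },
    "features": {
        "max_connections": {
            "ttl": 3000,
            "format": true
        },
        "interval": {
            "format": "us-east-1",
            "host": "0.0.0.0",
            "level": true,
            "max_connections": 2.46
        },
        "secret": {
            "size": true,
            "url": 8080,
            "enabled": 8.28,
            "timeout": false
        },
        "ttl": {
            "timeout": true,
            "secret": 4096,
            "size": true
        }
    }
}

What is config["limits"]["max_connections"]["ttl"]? False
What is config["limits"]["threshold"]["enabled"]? 3000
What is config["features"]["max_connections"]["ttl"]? 3000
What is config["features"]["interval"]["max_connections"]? 2.46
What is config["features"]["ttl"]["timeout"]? True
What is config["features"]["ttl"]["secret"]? 4096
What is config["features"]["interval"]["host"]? "0.0.0.0"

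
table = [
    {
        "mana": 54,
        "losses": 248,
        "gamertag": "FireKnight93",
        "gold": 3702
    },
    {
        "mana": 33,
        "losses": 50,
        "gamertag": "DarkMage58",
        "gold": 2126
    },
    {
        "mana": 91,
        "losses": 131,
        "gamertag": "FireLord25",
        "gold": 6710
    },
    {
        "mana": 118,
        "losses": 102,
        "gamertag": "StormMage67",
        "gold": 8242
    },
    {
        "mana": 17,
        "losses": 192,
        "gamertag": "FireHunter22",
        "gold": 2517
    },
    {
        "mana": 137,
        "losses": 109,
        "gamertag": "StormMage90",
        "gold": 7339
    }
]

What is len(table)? 6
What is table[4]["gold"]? 2517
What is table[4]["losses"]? 192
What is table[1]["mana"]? 33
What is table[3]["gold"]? 8242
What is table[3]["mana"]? 118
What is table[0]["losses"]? 248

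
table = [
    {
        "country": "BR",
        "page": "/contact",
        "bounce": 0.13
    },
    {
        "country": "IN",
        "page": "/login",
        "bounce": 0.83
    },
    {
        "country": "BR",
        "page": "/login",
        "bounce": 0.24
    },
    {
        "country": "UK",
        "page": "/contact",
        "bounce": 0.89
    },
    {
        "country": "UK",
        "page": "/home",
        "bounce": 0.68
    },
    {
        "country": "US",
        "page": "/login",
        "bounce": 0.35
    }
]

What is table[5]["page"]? "/login"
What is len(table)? 6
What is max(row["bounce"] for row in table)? 0.89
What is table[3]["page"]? "/contact"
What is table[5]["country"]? "US"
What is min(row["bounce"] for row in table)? 0.13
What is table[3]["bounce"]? 0.89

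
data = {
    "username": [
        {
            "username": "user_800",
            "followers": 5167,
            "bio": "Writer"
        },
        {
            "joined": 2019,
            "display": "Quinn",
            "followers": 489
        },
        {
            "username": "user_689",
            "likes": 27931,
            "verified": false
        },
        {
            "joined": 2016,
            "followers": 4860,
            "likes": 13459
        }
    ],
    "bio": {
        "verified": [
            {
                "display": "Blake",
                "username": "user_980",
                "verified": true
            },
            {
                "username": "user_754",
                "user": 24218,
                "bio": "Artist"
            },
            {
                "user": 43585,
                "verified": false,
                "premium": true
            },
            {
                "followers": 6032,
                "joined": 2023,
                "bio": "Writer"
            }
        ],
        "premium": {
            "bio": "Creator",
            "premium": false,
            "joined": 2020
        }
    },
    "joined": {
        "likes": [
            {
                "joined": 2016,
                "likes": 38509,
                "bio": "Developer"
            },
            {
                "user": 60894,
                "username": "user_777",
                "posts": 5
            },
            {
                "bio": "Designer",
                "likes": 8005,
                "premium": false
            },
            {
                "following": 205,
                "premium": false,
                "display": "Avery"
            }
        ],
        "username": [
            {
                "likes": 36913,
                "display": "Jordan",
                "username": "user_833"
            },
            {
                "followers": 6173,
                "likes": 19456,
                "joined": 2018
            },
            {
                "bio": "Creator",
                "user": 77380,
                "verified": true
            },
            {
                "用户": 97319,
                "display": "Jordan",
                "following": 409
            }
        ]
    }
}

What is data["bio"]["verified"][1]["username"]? "user_754"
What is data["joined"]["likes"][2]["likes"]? 8005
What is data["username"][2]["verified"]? False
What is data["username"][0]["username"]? "user_800"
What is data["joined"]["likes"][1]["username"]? "user_777"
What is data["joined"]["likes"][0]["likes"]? 38509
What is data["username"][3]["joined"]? 2016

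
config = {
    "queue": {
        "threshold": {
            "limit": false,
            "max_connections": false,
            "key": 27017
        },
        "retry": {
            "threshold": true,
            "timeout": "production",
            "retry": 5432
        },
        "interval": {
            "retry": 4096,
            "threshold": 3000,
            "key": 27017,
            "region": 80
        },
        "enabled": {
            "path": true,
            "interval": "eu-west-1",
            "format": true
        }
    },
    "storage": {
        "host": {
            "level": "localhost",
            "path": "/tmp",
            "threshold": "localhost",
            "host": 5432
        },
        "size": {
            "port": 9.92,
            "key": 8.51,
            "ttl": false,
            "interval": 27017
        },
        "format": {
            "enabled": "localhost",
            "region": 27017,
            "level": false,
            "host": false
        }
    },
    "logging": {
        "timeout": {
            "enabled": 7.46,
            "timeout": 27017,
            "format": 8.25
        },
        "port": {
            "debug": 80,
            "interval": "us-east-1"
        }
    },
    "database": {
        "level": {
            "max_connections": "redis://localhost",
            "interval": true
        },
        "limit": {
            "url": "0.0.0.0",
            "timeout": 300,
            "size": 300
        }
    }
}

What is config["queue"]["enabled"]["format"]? True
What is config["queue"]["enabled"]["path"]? True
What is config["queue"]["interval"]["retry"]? 4096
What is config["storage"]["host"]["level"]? "localhost"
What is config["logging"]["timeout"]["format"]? 8.25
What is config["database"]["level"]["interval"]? True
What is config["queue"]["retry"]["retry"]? 5432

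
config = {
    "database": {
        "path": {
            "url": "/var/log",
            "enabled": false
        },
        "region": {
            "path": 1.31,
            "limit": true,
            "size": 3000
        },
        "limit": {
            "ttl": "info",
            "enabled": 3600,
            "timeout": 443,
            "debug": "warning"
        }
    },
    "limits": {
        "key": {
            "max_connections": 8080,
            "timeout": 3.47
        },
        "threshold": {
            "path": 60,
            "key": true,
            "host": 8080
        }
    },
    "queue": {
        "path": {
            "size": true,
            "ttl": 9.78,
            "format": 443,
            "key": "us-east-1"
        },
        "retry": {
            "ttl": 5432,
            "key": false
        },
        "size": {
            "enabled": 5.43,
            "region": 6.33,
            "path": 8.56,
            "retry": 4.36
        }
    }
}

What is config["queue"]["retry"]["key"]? False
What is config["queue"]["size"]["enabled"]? 5.43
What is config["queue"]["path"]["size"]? True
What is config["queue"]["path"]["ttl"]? 9.78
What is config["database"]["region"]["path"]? 1.31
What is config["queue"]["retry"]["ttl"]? 5432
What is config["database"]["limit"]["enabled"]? 3600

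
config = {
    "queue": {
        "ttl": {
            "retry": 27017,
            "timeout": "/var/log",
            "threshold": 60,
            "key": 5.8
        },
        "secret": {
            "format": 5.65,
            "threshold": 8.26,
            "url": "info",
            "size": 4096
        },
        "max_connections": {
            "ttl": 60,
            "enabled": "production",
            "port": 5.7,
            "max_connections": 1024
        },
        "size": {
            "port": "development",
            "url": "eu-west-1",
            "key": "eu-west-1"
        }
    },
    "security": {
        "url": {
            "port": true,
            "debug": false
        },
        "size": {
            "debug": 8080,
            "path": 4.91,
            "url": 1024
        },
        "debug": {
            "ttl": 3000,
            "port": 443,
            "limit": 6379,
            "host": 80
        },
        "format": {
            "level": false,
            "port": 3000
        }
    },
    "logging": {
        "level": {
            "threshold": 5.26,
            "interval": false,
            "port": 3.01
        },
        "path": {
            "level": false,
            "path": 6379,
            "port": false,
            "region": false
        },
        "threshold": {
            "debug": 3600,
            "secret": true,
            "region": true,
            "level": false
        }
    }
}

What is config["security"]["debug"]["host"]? 80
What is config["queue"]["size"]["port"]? "development"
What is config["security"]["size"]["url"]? 1024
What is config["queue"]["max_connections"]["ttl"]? 60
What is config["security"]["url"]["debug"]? False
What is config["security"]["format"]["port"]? 3000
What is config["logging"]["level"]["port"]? 3.01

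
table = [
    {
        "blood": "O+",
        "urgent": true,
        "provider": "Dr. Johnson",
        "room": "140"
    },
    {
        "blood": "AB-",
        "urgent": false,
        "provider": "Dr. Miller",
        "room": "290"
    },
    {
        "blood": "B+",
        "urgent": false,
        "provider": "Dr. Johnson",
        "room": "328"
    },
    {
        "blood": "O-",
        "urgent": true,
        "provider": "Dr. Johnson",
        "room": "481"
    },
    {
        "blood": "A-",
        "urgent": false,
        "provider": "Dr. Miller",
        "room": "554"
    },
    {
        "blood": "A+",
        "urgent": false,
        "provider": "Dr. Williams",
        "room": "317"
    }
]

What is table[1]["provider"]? "Dr. Miller"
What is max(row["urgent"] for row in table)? True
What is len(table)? 6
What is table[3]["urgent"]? True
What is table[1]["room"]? "290"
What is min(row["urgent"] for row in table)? False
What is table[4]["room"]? "554"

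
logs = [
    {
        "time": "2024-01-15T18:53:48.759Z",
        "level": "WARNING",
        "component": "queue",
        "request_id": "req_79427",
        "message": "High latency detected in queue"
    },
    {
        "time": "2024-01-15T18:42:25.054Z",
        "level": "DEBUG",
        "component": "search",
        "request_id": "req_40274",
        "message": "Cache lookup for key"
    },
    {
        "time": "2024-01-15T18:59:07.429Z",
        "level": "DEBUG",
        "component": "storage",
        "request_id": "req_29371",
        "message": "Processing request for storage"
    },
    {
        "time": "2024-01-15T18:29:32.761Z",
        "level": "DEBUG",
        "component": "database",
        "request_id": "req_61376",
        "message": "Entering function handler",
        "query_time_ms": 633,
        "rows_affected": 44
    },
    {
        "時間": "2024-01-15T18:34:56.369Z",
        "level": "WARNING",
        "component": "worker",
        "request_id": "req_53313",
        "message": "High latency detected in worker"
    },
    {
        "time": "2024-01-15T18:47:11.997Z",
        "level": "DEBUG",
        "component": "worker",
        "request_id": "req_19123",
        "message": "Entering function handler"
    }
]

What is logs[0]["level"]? "WARNING"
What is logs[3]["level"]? "DEBUG"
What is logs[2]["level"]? "DEBUG"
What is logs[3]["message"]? "Entering function handler"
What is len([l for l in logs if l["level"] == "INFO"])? 0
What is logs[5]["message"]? "Entering function handler"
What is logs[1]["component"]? "search"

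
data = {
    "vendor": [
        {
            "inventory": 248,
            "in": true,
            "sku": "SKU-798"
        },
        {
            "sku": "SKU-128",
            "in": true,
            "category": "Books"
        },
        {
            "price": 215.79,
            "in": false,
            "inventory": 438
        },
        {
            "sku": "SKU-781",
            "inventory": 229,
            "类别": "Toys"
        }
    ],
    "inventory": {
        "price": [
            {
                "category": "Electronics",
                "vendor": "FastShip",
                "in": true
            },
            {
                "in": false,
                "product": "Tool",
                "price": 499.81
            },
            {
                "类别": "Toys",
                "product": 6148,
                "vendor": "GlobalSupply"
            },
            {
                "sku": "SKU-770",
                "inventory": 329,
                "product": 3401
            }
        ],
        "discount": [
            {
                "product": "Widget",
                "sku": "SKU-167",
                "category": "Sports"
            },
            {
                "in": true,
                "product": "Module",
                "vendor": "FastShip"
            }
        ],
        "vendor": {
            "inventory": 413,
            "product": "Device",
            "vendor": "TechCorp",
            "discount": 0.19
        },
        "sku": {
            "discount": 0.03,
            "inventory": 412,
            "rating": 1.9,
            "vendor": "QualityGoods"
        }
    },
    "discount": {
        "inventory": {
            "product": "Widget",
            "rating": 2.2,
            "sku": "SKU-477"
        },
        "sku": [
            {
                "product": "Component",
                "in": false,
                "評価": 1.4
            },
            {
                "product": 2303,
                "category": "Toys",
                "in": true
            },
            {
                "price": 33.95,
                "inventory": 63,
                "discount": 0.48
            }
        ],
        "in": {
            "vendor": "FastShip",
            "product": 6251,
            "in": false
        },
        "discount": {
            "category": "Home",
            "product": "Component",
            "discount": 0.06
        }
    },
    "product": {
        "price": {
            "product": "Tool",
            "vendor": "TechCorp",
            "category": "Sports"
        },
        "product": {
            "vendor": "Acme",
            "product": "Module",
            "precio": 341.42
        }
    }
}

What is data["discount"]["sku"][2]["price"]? 33.95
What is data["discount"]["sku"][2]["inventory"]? 63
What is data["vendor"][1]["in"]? True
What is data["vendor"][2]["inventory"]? 438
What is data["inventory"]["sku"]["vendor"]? "QualityGoods"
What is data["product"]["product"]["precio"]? 341.42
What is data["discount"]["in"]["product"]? 6251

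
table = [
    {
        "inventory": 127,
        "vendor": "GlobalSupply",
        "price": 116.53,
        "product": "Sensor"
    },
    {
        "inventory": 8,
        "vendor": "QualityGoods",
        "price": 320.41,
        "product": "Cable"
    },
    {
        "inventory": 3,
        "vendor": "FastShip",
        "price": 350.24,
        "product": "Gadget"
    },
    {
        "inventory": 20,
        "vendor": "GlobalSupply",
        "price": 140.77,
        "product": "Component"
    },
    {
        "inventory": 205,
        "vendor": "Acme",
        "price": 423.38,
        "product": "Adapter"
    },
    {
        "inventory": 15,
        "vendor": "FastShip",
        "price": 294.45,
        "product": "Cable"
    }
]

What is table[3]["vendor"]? "GlobalSupply"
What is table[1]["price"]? 320.41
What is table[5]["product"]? "Cable"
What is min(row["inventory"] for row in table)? 3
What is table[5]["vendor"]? "FastShip"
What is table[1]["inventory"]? 8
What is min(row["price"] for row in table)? 116.53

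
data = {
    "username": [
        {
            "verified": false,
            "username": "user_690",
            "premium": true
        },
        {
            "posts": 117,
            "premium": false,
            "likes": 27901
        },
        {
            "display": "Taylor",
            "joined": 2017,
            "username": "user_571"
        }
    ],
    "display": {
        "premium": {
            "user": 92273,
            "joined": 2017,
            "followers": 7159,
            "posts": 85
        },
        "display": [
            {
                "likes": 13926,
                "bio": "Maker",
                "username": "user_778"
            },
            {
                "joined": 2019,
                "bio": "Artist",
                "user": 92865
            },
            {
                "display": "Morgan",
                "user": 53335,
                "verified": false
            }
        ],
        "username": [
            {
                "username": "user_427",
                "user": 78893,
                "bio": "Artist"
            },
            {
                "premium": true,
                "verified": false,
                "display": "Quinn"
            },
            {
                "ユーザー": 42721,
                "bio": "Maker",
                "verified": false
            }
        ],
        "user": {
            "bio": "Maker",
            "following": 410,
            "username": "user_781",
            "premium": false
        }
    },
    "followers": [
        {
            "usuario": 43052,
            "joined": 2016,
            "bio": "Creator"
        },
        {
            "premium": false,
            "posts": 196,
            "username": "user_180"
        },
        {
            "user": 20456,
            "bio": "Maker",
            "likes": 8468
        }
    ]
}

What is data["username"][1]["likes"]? 27901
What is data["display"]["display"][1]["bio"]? "Artist"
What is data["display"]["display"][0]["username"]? "user_778"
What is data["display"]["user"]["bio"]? "Maker"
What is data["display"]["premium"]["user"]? 92273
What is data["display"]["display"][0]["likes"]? 13926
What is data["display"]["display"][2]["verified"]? False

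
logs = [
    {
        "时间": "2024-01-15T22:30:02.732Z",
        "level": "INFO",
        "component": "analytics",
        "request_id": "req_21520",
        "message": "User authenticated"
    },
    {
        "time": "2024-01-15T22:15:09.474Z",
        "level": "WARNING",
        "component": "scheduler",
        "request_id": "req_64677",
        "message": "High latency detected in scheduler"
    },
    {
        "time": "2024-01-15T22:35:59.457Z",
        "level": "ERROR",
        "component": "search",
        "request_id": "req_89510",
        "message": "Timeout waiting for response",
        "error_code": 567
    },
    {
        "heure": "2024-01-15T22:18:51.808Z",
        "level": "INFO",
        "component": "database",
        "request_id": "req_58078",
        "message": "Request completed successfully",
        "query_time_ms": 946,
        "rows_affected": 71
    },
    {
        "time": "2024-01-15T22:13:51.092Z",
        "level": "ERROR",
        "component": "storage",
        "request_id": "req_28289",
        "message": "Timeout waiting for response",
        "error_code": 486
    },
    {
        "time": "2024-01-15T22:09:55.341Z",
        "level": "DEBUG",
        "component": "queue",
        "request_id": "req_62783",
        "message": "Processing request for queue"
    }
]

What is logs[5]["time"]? "2024-01-15T22:09:55.341Z"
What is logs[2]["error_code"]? 567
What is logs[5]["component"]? "queue"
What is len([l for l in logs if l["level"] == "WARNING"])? 1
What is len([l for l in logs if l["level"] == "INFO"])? 2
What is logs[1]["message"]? "High latency detected in scheduler"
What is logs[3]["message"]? "Request completed successfully"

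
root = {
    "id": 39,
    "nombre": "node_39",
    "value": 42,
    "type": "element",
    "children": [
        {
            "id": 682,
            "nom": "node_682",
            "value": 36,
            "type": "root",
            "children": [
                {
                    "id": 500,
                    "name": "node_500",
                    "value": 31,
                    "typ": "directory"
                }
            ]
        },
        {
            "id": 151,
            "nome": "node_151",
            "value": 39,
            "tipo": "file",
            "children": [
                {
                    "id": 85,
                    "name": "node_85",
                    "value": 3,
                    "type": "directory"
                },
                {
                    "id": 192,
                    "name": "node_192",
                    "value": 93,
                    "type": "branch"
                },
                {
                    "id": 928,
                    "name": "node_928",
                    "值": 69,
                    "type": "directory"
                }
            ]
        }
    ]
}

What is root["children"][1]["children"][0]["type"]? "directory"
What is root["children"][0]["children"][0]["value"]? 31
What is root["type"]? "element"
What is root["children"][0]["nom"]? "node_682"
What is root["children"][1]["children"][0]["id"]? 85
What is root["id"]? 39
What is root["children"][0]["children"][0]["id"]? 500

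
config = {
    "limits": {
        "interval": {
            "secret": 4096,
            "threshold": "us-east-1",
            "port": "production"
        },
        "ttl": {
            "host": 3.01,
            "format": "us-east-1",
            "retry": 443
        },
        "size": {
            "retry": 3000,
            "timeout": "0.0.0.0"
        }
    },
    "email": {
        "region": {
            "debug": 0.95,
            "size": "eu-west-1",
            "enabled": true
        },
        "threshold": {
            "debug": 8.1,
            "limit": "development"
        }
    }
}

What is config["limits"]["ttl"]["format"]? "us-east-1"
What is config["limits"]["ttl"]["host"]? 3.01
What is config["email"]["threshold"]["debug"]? 8.1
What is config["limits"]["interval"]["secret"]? 4096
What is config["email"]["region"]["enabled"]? True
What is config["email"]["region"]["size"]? "eu-west-1"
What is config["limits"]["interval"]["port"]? "production"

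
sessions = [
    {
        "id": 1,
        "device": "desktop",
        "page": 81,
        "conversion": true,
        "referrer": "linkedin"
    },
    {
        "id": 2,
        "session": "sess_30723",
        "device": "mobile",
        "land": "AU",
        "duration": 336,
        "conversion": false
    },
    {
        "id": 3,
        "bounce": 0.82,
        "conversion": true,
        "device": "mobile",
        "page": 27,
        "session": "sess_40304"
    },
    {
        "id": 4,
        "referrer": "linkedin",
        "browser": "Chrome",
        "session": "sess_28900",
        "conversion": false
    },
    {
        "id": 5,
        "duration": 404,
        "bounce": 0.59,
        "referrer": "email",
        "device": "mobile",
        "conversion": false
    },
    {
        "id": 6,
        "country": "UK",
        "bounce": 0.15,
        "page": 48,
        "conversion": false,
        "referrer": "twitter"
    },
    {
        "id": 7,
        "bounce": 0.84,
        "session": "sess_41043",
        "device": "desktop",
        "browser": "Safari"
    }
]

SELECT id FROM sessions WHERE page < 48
[3]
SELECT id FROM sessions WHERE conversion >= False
[1, 2, 3, 4, 5, 6]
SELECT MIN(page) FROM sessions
27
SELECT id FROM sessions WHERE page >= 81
[1]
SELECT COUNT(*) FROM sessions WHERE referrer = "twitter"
1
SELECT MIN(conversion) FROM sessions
False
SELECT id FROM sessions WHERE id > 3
[4, 5, 6, 7]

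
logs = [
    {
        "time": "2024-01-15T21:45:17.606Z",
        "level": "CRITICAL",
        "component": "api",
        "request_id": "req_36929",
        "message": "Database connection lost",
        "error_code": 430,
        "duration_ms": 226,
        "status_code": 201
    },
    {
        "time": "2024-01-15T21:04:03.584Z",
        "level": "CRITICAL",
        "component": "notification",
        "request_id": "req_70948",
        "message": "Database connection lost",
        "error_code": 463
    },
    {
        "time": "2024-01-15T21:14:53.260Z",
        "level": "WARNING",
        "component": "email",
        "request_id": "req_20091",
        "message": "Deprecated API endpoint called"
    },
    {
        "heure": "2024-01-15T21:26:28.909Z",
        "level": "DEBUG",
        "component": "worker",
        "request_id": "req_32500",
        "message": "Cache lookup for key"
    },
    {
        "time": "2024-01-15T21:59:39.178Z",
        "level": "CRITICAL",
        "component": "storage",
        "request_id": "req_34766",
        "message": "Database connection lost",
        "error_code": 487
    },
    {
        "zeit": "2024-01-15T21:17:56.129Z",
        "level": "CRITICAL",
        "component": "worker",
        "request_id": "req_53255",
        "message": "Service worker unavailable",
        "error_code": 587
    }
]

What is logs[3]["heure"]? "2024-01-15T21:26:28.909Z"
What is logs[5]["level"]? "CRITICAL"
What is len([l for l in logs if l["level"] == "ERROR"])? 0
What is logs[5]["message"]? "Service worker unavailable"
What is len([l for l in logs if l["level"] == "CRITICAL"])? 4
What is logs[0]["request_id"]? "req_36929"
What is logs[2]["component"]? "email"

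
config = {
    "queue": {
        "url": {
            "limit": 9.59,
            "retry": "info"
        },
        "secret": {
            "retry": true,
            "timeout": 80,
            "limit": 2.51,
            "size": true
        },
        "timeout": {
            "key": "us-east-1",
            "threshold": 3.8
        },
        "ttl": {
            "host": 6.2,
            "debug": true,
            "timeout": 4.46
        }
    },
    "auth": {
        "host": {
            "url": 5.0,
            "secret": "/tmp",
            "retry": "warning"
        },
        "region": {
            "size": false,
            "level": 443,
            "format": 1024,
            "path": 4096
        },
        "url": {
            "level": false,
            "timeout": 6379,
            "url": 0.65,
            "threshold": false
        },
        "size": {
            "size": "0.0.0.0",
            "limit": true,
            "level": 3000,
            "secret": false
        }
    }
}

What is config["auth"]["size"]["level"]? 3000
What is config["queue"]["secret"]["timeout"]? 80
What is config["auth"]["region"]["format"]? 1024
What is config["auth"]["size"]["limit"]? True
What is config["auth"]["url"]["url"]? 0.65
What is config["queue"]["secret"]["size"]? True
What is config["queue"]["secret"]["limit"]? 2.51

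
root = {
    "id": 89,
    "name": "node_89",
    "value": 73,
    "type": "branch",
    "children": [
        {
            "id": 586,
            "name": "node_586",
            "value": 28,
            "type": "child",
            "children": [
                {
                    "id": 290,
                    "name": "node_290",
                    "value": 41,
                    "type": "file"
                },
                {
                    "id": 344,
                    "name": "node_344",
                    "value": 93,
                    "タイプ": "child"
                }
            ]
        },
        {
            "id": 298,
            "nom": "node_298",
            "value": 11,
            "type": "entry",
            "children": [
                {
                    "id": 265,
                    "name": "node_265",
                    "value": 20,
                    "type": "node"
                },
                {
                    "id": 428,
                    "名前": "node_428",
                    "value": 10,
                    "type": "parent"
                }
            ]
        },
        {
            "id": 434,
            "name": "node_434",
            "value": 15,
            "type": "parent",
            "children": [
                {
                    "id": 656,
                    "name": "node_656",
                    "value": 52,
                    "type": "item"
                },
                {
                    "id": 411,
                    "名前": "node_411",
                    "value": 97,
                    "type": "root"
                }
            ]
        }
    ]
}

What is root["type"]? "branch"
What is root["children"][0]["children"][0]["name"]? "node_290"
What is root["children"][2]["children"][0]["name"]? "node_656"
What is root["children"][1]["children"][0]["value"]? 20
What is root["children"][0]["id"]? 586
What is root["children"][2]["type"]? "parent"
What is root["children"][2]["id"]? 434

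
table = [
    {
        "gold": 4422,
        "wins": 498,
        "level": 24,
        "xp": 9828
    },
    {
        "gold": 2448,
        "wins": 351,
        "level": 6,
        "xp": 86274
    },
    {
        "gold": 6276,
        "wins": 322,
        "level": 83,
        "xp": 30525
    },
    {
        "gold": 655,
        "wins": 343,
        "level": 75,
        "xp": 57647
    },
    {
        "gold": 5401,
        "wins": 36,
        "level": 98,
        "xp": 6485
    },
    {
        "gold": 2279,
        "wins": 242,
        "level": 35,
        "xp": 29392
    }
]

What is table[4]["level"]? 98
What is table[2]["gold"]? 6276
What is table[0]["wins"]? 498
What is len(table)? 6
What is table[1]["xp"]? 86274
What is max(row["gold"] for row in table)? 6276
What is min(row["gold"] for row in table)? 655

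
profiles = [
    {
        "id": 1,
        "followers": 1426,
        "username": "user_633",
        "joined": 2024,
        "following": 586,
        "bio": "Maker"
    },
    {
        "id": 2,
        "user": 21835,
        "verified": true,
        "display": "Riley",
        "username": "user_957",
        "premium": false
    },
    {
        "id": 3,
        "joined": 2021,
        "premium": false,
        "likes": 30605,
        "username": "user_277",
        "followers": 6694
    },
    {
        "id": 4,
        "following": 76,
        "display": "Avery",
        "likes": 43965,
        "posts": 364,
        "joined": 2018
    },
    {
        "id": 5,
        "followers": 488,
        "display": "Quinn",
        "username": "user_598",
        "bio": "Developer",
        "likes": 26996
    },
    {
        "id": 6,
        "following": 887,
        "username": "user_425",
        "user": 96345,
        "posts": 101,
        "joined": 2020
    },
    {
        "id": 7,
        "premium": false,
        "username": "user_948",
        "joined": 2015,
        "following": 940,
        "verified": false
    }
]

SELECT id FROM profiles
[1, 2, 3, 4, 5, 6, 7]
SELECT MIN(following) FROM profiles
76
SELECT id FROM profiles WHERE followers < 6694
[1, 5]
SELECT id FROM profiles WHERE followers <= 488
[5]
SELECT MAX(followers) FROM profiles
6694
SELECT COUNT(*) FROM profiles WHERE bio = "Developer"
1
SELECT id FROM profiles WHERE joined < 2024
[3, 4, 6, 7]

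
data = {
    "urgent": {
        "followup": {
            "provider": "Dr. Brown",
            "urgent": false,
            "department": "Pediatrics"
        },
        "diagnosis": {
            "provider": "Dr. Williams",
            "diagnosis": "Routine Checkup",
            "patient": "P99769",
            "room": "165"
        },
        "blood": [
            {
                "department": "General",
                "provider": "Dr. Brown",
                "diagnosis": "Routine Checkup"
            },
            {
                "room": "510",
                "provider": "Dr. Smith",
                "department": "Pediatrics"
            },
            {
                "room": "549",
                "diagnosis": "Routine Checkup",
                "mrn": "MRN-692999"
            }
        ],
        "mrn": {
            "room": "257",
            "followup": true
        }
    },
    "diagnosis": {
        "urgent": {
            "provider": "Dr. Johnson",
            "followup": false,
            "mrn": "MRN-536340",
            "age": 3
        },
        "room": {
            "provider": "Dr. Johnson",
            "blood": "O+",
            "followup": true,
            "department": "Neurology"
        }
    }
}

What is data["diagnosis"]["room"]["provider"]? "Dr. Johnson"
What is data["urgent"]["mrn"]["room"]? "257"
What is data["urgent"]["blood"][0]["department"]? "General"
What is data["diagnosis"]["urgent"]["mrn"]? "MRN-536340"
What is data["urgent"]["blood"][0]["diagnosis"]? "Routine Checkup"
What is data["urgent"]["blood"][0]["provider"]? "Dr. Brown"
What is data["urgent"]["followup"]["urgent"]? False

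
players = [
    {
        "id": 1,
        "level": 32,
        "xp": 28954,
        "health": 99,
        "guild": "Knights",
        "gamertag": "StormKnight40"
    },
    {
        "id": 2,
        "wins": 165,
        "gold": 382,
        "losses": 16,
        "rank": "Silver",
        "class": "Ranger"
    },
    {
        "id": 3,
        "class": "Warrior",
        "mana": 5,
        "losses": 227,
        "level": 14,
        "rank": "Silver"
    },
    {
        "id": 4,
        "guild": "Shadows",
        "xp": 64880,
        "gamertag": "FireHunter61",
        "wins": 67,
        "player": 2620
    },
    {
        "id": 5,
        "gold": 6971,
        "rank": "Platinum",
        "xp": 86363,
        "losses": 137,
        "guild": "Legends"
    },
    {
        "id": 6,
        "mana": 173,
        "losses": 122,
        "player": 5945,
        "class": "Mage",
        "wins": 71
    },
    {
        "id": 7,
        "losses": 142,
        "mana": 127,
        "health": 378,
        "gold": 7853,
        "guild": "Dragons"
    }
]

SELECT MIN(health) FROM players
99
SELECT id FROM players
[1, 2, 3, 4, 5, 6, 7]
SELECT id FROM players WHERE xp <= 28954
[1]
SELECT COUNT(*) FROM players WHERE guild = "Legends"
1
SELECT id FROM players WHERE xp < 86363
[1, 4]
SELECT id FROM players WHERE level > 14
[1]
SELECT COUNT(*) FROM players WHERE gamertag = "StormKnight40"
1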